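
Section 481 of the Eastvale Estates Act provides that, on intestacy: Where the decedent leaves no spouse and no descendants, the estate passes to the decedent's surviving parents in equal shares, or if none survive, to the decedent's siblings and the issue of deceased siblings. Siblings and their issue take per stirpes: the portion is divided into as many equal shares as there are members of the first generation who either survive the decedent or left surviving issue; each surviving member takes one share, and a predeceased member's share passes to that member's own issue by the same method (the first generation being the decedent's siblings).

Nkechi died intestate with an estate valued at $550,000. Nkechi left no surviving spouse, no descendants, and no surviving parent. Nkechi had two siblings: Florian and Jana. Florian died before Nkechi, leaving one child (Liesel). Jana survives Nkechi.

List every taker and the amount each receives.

Liesel: $275,000; Jana: $275,000

The entire $550,000 passes to the siblings and their issue.
That amount ($550,000) is divided into 2 shares of $275,000: Jana takes $275,000; Florian's $275,000 share passes to Florian's issue.
Florian's share ($275,000) passes entirely to Liesel.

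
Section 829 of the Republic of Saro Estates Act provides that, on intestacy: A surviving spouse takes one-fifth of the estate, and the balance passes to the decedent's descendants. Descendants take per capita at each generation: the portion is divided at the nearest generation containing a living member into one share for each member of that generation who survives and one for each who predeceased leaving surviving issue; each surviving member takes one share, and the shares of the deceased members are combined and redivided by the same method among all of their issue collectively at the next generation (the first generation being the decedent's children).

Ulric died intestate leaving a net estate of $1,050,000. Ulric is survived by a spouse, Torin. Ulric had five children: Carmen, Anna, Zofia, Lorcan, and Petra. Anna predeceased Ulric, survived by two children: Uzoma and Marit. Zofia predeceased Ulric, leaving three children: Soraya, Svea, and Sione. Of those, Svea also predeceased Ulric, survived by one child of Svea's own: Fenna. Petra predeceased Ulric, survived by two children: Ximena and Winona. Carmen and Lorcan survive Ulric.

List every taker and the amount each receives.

Torin: $210,000; Carmen: $168,000; Uzoma: $72,000; Marit: $72,000; Soraya: $72,000; Fenna: $72,000; Sione: $72,000; Lorcan: $168,000; Ximena: $72,000; Winona: $72,000

Torin takes one-fifth of $1,050,000 = $210,000. The remaining $840,000 passes to the descendants.
The descendants' portion ($840,000) is divided at the children's generation into 5 shares of $168,000. Carmen and Lorcan each take $168,000. The 3 shares of the deceased (Anna, Zofia, and Petra) are combined into a pool of $504,000.
That pool ($504,000) is divided at the grandchildren's generation into 7 shares of $72,000. Uzoma, Marit, Soraya, Sione, Ximena, and Winona each take $72,000. The remaining share for the deceased Svea ($72,000) is carried to the next generation.
That pool ($72,000) passes entirely to Fenna, the sole taker at the great-grandchildren's generation.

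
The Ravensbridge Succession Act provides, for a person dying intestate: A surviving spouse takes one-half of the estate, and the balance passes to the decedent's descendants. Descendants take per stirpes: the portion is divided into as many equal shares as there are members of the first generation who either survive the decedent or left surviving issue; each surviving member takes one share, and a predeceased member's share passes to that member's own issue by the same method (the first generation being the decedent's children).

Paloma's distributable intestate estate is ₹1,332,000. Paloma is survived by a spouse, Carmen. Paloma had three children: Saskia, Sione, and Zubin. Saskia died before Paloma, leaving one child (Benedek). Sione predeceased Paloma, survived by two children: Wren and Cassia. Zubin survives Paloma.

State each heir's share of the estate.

Carmen takes one-half of ₹1,332,000 = ₹666,000. The remaining ₹666,000 passes to the descendants.
The descendants' portion (₹666,000) is divided into 3 shares of ₹222,000: Zubin takes ₹222,000; Saskia's ₹222,000 share passes to Saskia's issue; Sione's ₹222,000 share passes to Sione's issue.
Saskia's share (₹222,000) passes entirely to Benedek.
Sione's share (₹222,000) is divided into 2 shares of ₹111,000: Wren and Cassia each take ₹111,000.

Carmen: ₹666,000; Benedek: ₹222,000; Wren: ₹111,000; Cassia: ₹111,000; Zubin: ₹222,000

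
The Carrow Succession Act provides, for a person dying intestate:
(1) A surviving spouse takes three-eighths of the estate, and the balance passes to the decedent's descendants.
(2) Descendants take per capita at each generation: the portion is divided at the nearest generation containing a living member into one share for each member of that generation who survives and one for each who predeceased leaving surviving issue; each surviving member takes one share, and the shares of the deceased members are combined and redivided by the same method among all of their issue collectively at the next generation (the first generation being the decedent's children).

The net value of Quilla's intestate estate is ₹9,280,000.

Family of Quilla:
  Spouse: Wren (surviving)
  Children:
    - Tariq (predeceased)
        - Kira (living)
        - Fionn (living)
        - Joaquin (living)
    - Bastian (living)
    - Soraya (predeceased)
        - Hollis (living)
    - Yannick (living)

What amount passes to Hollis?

Hollis receives ₹725,000.

Wren takes three-eighths of ₹9,280,000 = ₹3,480,000. The remaining ₹5,800,000 passes to the descendants.
The descendants' portion (₹5,800,000) is divided at the children's generation into 4 shares of ₹1,450,000. Bastian and Yannick each take ₹1,450,000. The 2 shares of the deceased (Tariq and Soraya) are combined into a pool of ₹2,900,000.
That pool (₹2,900,000) is divided at the grandchildren's generation equally among Kira, Fionn, Joaquin, and Hollis: ₹725,000 each.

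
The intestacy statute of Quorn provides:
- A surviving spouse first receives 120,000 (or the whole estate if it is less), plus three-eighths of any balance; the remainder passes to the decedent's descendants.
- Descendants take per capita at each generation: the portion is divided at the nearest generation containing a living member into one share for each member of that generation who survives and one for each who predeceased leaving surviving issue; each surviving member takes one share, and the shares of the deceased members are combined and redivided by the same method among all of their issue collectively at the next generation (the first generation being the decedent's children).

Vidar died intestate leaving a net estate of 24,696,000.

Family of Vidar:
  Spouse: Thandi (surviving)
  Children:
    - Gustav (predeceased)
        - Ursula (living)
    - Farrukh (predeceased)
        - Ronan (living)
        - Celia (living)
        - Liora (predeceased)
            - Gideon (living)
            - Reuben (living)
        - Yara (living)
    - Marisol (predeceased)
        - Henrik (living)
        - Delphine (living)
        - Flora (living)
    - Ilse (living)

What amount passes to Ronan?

Ronan receives 1,440,000.

Thandi first takes 120,000, leaving a balance of 24,576,000. Thandi then takes three-eighths of the balance (9,216,000), for a total of 9,336,000. The remaining 15,360,000 passes to the descendants.
The descendants' portion (15,360,000) is divided at the children's generation into 4 shares of 3,840,000. Ilse takes 3,840,000. The 3 shares of the deceased (Gustav, Farrukh, and Marisol) are combined into a pool of 11,520,000.
That pool (11,520,000) is divided at the grandchildren's generation into 8 shares of 1,440,000. Ursula, Ronan, Celia, Yara, Henrik, Delphine, and Flora each take 1,440,000. The remaining share for the deceased Liora (1,440,000) is carried to the next generation.
That pool (1,440,000) is divided at the great-grandchildren's generation equally among Gideon and Reuben: 720,000 each.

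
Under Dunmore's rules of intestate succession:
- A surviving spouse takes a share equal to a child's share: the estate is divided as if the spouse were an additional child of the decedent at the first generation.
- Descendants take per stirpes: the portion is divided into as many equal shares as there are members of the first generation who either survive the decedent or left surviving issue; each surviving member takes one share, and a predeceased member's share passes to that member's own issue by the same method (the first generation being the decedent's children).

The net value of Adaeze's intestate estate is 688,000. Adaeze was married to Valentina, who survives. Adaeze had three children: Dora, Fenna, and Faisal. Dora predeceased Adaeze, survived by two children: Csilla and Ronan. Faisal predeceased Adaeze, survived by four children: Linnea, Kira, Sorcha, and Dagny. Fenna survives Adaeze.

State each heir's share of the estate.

The spouse counts as an additional share at the children's level, so there are 4 primary shares of 172,000. Valentina takes one such share (172,000).
The children's combined portion (516,000) is divided into 3 shares of 172,000: Fenna takes 172,000; Dora's 172,000 share passes to Dora's issue; Faisal's 172,000 share passes to Faisal's issue.
Dora's share (172,000) is divided into 2 shares of 86,000: Csilla and Ronan each take 86,000.
Faisal's share (172,000) is divided into 4 shares of 43,000: Linnea, Kira, Sorcha, and Dagny each take 43,000.

Valentina: 172,000; Csilla: 86,000; Ronan: 86,000; Fenna: 172,000; Linnea: 43,000; Kira: 43,000; Sorcha: 43,000; Dagny: 43,000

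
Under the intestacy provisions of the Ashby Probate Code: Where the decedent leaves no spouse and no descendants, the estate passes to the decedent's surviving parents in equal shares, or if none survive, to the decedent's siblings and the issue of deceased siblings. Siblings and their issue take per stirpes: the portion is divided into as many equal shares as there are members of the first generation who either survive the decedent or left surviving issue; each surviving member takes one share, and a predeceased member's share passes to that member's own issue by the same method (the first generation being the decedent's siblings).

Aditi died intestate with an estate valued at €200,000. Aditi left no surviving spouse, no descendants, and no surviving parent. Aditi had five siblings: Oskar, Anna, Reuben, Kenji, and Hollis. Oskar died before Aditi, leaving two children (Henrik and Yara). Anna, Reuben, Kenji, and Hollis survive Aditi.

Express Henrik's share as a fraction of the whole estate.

The entire €200,000 passes to the siblings and their issue.
That amount (€200,000) is divided into 5 shares of €40,000: Anna, Reuben, Kenji, and Hollis each take €40,000; Oskar's €40,000 share passes to Oskar's issue.
Oskar's share (€40,000) is divided into 2 shares of €20,000: Henrik and Yara each take €20,000.

Henrik receives 1/10 of the estate.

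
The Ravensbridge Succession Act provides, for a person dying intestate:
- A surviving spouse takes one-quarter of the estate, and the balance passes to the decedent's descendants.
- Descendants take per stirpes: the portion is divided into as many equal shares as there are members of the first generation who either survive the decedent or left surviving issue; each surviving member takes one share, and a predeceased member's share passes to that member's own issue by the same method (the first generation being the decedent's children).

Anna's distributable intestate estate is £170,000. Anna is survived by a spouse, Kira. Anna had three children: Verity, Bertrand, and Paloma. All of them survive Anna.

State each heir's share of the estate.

Kira: £42,500; Verity: £42,500; Bertrand: £42,500; Paloma: £42,500

Kira takes one-quarter of £170,000 = £42,500. The remaining £127,500 passes to the descendants.
The descendants' portion (£127,500) is divided into 3 shares of £42,500: Verity, Bertrand, and Paloma each take £42,500.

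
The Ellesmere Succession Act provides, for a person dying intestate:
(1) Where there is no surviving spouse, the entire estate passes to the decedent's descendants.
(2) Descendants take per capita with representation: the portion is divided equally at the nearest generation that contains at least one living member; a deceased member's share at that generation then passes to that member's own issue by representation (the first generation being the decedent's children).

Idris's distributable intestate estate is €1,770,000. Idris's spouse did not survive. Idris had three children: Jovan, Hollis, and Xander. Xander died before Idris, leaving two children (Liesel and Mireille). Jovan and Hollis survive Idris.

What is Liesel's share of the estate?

The entire €1,770,000 passes to the descendants.
That amount (€1,770,000) is divided into 3 shares of €590,000: Jovan and Hollis each take €590,000; Xander's €590,000 share passes to Xander's issue.
Xander's share (€590,000) is divided into 2 shares of €295,000: Liesel and Mireille each take €295,000.

Liesel receives €295,000.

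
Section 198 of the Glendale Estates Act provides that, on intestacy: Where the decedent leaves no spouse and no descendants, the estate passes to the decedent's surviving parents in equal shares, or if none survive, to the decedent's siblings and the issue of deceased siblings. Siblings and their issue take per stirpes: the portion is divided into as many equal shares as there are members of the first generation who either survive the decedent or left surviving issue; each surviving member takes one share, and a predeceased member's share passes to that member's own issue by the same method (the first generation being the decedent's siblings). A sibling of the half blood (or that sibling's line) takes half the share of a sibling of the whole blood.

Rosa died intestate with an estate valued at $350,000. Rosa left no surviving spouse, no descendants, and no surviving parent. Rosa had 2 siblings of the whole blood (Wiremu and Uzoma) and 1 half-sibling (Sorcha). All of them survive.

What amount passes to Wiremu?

The entire $350,000 passes to the siblings and their issue.
Counting each half-blood sibling's line as half a unit, there are 5/2 units in $350,000, so one unit is $140,000. Whole-blood lines (Wiremu and Uzoma) take $140,000 each; half-blood lines (Sorcha) take $70,000 each.

Wiremu receives $140,000.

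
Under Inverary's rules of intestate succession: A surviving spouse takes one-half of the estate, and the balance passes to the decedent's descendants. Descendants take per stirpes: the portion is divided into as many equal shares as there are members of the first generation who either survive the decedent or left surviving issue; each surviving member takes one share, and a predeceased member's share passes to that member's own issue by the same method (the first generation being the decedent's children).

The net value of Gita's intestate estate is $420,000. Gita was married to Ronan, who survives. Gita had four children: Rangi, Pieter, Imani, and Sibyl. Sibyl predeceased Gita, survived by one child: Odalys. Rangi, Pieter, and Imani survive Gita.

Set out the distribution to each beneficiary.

Ronan takes one-half of $420,000 = $210,000. The remaining $210,000 passes to the descendants.
The descendants' portion ($210,000) is divided into 4 shares of $52,500: Rangi, Pieter, and Imani each take $52,500; Sibyl's $52,500 share passes to Sibyl's issue.
Sibyl's share ($52,500) passes entirely to Odalys.

Ronan: $210,000; Rangi: $52,500; Pieter: $52,500; Imani: $52,500; Odalys: $52,500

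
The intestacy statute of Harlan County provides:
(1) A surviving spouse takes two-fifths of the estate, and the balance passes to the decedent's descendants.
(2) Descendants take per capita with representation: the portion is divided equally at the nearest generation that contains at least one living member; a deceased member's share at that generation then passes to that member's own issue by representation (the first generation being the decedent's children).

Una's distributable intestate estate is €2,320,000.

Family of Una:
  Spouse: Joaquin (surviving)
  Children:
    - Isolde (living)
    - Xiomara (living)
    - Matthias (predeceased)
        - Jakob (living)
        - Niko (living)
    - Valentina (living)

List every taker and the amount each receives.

Joaquin: €928,000; Isolde: €348,000; Xiomara: €348,000; Jakob: €174,000; Niko: €174,000; Valentina: €348,000

Joaquin takes two-fifths of €2,320,000 = €928,000. The remaining €1,392,000 passes to the descendants.
The descendants' portion (€1,392,000) is divided into 4 shares of €348,000: Isolde, Xiomara, and Valentina each take €348,000; Matthias's €348,000 share passes to Matthias's issue.
Matthias's share (€348,000) is divided into 2 shares of €174,000: Jakob and Niko each take €174,000.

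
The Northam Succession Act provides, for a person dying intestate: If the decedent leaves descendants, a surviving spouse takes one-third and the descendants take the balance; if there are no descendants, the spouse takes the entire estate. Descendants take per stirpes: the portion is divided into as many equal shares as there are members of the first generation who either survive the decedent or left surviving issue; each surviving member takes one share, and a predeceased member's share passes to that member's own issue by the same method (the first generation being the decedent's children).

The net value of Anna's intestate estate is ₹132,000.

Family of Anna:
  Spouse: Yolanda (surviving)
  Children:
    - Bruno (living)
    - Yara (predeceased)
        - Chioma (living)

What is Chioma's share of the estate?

Yolanda takes one-third of ₹132,000 = ₹44,000. The remaining ₹88,000 passes to the descendants.
The descendants' portion (₹88,000) is divided into 2 shares of ₹44,000: Bruno takes ₹44,000; Yara's ₹44,000 share passes to Yara's issue.
Yara's share (₹44,000) passes entirely to Chioma.

Chioma receives ₹44,000.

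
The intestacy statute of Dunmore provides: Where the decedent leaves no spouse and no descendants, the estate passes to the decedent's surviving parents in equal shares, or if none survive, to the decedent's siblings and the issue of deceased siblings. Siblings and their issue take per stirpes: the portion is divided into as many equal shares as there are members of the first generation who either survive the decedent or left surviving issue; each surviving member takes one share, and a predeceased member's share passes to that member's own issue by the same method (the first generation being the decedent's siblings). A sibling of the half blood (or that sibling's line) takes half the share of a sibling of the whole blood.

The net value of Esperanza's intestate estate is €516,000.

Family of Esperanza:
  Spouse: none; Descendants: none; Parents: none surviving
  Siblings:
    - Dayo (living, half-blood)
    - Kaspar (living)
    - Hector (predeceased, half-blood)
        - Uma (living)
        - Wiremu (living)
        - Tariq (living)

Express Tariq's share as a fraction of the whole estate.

Tariq receives 1/12 of the estate.

The entire €516,000 passes to the siblings and their issue.
Counting each half-blood sibling's line as half a unit, there are 2 units in €516,000, so one unit is €258,000. Whole-blood lines (Kaspar) take €258,000 each; half-blood lines (Dayo and Hector) take €129,000 each.
Hector's share (€129,000) is divided into 3 shares of €43,000: Uma, Wiremu, and Tariq each take €43,000.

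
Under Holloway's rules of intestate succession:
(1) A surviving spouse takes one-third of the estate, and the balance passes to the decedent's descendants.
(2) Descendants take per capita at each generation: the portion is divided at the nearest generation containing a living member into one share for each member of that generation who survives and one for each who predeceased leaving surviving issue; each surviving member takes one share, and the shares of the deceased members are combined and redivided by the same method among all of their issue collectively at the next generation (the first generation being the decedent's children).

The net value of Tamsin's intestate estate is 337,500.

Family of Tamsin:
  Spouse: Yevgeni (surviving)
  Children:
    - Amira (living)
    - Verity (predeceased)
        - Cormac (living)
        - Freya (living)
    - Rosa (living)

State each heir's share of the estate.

Yevgeni takes one-third of 337,500 = 112,500. The remaining 225,000 passes to the descendants.
The descendants' portion (225,000) is divided at the children's generation into 3 shares of 75,000. Amira and Rosa each take 75,000. The remaining share for the deceased Verity (75,000) is carried to the next generation.
That pool (75,000) is divided at the grandchildren's generation equally among Cormac and Freya: 37,500 each.

Yevgeni: 112,500; Amira: 75,000; Cormac: 37,500; Freya: 37,500; Rosa: 75,000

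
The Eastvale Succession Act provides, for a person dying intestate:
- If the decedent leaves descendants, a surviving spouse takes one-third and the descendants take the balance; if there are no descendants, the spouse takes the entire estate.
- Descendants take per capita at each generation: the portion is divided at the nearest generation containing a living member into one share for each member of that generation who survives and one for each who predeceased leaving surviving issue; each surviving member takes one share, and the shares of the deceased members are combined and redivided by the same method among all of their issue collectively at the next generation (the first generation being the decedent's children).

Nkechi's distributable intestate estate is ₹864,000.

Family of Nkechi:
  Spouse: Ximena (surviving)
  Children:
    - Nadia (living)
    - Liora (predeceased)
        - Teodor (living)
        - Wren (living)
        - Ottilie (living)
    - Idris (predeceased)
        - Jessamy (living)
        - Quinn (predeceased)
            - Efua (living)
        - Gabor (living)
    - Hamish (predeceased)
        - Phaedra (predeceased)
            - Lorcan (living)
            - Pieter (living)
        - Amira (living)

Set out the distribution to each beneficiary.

Ximena: ₹288,000; Nadia: ₹144,000; Teodor: ₹54,000; Wren: ₹54,000; Ottilie: ₹54,000; Jessamy: ₹54,000; Efua: ₹36,000; Gabor: ₹54,000; Lorcan: ₹36,000; Pieter: ₹36,000; Amira: ₹54,000

Ximena takes one-third of ₹864,000 = ₹288,000. The remaining ₹576,000 passes to the descendants.
The descendants' portion (₹576,000) is divided at the children's generation into 4 shares of ₹144,000. Nadia takes ₹144,000. The 3 shares of the deceased (Liora, Idris, and Hamish) are combined into a pool of ₹432,000.
That pool (₹432,000) is divided at the grandchildren's generation into 8 shares of ₹54,000. Teodor, Wren, Ottilie, Jessamy, Gabor, and Amira each take ₹54,000. The 2 shares of the deceased (Quinn and Phaedra) are combined into a pool of ₹108,000.
That pool (₹108,000) is divided at the great-grandchildren's generation equally among Efua, Lorcan, and Pieter: ₹36,000 each.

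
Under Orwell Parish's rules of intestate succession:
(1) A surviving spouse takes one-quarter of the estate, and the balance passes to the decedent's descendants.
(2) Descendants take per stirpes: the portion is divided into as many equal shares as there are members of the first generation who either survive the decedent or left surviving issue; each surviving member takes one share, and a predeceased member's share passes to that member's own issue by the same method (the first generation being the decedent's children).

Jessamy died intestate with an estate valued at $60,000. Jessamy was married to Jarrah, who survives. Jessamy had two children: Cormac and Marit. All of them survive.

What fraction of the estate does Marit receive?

Marit receives 3/8 of the estate.

Jarrah takes one-quarter of $60,000 = $15,000. The remaining $45,000 passes to the descendants.
The descendants' portion ($45,000) is divided into 2 shares of $22,500: Cormac and Marit each take $22,500.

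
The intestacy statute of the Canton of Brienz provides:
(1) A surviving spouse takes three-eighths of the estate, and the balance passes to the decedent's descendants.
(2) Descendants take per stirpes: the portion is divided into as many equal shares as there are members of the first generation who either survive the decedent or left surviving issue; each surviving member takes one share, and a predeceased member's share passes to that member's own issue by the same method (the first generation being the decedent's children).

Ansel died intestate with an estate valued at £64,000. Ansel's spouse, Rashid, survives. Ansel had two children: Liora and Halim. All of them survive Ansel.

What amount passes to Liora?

Rashid takes three-eighths of £64,000 = £24,000. The remaining £40,000 passes to the descendants.
The descendants' portion (£40,000) is divided into 2 shares of £20,000: Liora and Halim each take £20,000.

Liora receives £20,000.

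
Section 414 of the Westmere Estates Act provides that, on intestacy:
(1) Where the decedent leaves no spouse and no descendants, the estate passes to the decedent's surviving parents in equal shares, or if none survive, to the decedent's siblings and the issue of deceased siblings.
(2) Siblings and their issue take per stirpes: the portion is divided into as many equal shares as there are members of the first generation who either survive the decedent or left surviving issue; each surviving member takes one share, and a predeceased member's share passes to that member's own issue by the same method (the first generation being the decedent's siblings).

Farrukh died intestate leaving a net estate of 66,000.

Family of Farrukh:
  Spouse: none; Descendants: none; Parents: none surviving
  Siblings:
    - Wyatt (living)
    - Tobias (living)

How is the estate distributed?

Wyatt: 33,000; Tobias: 33,000

The entire 66,000 passes to the siblings and their issue.
That amount (66,000) is divided into 2 shares of 33,000: Wyatt and Tobias each take 33,000.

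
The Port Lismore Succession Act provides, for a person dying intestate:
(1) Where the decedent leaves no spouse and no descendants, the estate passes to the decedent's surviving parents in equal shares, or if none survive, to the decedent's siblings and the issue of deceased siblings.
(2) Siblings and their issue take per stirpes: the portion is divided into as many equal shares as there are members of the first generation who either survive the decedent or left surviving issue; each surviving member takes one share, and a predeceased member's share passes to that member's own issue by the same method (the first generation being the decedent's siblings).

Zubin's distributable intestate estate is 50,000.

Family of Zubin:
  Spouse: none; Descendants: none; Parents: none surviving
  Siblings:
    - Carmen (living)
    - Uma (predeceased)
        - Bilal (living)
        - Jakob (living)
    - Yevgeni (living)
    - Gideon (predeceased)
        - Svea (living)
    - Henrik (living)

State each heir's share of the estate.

Carmen: 10,000; Bilal: 5,000; Jakob: 5,000; Yevgeni: 10,000; Svea: 10,000; Henrik: 10,000

The entire 50,000 passes to the siblings and their issue.
That amount (50,000) is divided into 5 shares of 10,000: Carmen, Yevgeni, and Henrik each take 10,000; Uma's 10,000 share passes to Uma's issue; Gideon's 10,000 share passes to Gideon's issue.
Uma's share (10,000) is divided into 2 shares of 5,000: Bilal and Jakob each take 5,000.
Gideon's share (10,000) passes entirely to Svea.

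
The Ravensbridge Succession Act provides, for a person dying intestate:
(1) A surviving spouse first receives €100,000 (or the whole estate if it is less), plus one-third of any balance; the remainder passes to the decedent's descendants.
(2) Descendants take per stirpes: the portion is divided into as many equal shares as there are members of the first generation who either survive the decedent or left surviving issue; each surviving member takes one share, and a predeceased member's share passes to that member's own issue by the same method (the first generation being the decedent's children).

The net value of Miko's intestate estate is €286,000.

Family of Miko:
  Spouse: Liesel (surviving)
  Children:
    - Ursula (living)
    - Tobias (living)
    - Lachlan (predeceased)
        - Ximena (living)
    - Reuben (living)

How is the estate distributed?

Liesel: €162,000; Ursula: €31,000; Tobias: €31,000; Ximena: €31,000; Reuben: €31,000

Liesel first takes €100,000, leaving a balance of €186,000. Liesel then takes one-third of the balance (€62,000), for a total of €162,000. The remaining €124,000 passes to the descendants.
The descendants' portion (€124,000) is divided into 4 shares of €31,000: Ursula, Tobias, and Reuben each take €31,000; Lachlan's €31,000 share passes to Lachlan's issue.
Lachlan's share (€31,000) passes entirely to Ximena.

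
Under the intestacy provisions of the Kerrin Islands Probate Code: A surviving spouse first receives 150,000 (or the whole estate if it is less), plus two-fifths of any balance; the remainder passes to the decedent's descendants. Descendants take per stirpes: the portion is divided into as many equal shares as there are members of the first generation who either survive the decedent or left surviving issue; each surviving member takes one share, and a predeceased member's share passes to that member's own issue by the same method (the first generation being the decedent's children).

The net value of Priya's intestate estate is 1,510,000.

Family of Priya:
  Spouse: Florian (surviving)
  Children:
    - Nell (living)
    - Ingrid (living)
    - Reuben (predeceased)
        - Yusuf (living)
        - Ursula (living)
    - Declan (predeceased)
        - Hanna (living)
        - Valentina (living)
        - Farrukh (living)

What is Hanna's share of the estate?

Florian first takes 150,000, leaving a balance of 1,360,000. Florian then takes two-fifths of the balance (544,000), for a total of 694,000. The remaining 816,000 passes to the descendants.
The descendants' portion (816,000) is divided into 4 shares of 204,000: Nell and Ingrid each take 204,000; Reuben's 204,000 share passes to Reuben's issue; Declan's 204,000 share passes to Declan's issue.
Reuben's share (204,000) is divided into 2 shares of 102,000: Yusuf and Ursula each take 102,000.
Declan's share (204,000) is divided into 3 shares of 68,000: Hanna, Valentina, and Farrukh each take 68,000.

Hanna receives 68,000.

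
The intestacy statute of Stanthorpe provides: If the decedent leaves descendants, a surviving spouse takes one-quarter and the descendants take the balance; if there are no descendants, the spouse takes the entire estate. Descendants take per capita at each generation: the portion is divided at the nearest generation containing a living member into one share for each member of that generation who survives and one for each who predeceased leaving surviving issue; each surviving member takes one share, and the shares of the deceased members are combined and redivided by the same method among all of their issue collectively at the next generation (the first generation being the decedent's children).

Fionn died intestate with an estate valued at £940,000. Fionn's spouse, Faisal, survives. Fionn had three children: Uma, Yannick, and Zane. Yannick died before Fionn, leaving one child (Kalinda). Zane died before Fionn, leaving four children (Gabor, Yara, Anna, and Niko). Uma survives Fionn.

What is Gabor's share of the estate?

Faisal takes one-quarter of £940,000 = £235,000. The remaining £705,000 passes to the descendants.
The descendants' portion (£705,000) is divided at the children's generation into 3 shares of £235,000. Uma takes £235,000. The 2 shares of the deceased (Yannick and Zane) are combined into a pool of £470,000.
That pool (£470,000) is divided at the grandchildren's generation equally among Kalinda, Gabor, Yara, Anna, and Niko: £94,000 each.

Gabor receives £94,000.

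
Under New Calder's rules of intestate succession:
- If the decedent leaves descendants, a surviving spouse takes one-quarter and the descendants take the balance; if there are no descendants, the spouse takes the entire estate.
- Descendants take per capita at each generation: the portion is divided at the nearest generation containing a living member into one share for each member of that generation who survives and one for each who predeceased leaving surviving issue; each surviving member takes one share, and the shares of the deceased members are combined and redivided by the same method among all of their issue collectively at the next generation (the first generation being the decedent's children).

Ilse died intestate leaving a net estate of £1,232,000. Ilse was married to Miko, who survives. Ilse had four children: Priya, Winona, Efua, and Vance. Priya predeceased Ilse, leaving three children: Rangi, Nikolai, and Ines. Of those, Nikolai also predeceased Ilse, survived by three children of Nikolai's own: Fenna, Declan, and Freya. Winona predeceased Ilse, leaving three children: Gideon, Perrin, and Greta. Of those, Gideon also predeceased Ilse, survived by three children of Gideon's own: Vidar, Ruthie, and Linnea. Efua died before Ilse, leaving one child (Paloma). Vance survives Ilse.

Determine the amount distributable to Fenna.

Miko takes one-quarter of £1,232,000 = £308,000. The remaining £924,000 passes to the descendants.
The descendants' portion (£924,000) is divided at the children's generation into 4 shares of £231,000. Vance takes £231,000. The 3 shares of the deceased (Priya, Winona, and Efua) are combined into a pool of £693,000.
That pool (£693,000) is divided at the grandchildren's generation into 7 shares of £99,000. Rangi, Ines, Perrin, Greta, and Paloma each take £99,000. The 2 shares of the deceased (Nikolai and Gideon) are combined into a pool of £198,000.
That pool (£198,000) is divided at the great-grandchildren's generation equally among Fenna, Declan, Freya, Vidar, Ruthie, and Linnea: £33,000 each.

Fenna receives £33,000.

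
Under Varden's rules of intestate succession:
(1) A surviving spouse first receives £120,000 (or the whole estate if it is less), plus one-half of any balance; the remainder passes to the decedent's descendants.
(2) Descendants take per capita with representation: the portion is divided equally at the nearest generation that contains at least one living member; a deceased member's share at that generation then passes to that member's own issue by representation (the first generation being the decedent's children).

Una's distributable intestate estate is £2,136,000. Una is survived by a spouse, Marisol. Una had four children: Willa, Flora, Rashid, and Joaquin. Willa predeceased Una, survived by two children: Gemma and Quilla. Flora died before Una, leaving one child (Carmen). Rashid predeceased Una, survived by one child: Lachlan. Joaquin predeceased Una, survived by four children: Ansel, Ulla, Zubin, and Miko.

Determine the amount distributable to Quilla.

Quilla receives £126,000.

Marisol first takes £120,000, leaving a balance of £2,016,000. Marisol then takes one-half of the balance (£1,008,000), for a total of £1,128,000. The remaining £1,008,000 passes to the descendants.
No child survives, so the initial division is made at the grandchildren's generation.
The descendants' portion (£1,008,000) is divided into 8 shares of £126,000: Gemma, Quilla, Carmen, Lachlan, Ansel, Ulla, Zubin, and Miko each take £126,000.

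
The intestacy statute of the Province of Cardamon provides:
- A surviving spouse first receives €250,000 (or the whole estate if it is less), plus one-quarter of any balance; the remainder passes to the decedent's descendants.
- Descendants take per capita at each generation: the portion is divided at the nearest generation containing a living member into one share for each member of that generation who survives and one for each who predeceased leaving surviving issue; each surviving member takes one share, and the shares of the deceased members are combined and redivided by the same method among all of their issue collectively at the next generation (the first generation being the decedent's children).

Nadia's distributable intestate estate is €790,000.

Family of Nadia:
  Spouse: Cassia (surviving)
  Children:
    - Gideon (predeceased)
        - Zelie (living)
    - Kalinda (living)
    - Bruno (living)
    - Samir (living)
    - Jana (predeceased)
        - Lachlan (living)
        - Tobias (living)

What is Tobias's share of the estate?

Tobias receives €54,000.

Cassia first takes €250,000, leaving a balance of €540,000. Cassia then takes one-quarter of the balance (€135,000), for a total of €385,000. The remaining €405,000 passes to the descendants.
The descendants' portion (€405,000) is divided at the children's generation into 5 shares of €81,000. Kalinda, Bruno, and Samir each take €81,000. The 2 shares of the deceased (Gideon and Jana) are combined into a pool of €162,000.
That pool (€162,000) is divided at the grandchildren's generation equally among Zelie, Lachlan, and Tobias: €54,000 each.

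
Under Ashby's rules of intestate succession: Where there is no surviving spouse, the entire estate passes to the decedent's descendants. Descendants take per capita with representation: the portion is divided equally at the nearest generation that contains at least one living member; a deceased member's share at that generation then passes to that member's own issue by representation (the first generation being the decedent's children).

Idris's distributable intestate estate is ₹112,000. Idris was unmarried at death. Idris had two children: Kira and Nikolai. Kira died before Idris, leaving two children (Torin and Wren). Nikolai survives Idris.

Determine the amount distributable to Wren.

Wren receives ₹28,000.

The entire ₹112,000 passes to the descendants.
That amount (₹112,000) is divided into 2 shares of ₹56,000: Nikolai takes ₹56,000; Kira's ₹56,000 share passes to Kira's issue.
Kira's share (₹56,000) is divided into 2 shares of ₹28,000: Torin and Wren each take ₹28,000.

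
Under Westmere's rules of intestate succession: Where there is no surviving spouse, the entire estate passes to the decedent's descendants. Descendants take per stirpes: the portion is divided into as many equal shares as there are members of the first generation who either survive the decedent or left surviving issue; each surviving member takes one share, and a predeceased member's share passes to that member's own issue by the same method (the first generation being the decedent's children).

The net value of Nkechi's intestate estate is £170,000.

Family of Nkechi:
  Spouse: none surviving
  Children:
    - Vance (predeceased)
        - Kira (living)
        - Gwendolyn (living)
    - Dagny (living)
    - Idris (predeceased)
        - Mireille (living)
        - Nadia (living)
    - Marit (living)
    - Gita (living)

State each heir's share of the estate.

The entire £170,000 passes to the descendants.
That amount (£170,000) is divided into 5 shares of £34,000: Dagny, Marit, and Gita each take £34,000; Vance's £34,000 share passes to Vance's issue; Idris's £34,000 share passes to Idris's issue.
Vance's share (£34,000) is divided into 2 shares of £17,000: Kira and Gwendolyn each take £17,000.
Idris's share (£34,000) is divided into 2 shares of £17,000: Mireille and Nadia each take £17,000.

Kira: £17,000; Gwendolyn: £17,000; Dagny: £34,000; Mireille: £17,000; Nadia: £17,000; Marit: £34,000; Gita: £34,000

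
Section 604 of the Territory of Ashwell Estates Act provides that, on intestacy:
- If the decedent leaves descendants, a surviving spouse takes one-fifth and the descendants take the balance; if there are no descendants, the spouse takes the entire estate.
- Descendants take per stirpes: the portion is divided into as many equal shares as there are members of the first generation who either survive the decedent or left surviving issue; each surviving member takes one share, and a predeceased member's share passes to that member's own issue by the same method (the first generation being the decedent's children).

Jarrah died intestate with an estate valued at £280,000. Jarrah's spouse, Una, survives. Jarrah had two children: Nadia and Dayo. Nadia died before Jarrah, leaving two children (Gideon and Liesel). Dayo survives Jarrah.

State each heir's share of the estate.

Una takes one-fifth of £280,000 = £56,000. The remaining £224,000 passes to the descendants.
The descendants' portion (£224,000) is divided into 2 shares of £112,000: Dayo takes £112,000; Nadia's £112,000 share passes to Nadia's issue.
Nadia's share (£112,000) is divided into 2 shares of £56,000: Gideon and Liesel each take £56,000.

Una: £56,000; Gideon: £56,000; Liesel: £56,000; Dayo: £112,000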